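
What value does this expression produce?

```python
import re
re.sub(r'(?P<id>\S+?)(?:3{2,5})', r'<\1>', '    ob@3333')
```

'    <ob@>'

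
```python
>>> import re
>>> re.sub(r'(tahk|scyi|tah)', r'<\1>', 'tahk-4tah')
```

'<tahk>-4<tah>'

Alternation isn't longest-match — the leftmost alternative that fits at this position is chosen.
The replacement refers to a captured group, so each match is rewritten using its own captured text.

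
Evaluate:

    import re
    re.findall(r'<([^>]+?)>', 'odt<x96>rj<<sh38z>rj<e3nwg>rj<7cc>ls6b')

['x96', '<sh38z', 'e3nwg', '7cc']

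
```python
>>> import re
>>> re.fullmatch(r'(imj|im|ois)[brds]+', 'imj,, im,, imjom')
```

For `fullmatch`, every character of the input must be accounted for by the pattern.
Here there's no way to consume every character, so the call returns None.

None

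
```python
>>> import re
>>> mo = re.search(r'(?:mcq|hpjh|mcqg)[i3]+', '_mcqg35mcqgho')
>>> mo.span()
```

The match spans [1:6] → 'mcqg3'.

(1, 6)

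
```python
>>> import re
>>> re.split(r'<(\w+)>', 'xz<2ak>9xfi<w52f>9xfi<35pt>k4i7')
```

Matches to split on: at [2:7] → '<2ak>'; at [11:17] → '<w52f>'; at [21:27] → '<35pt>'.
The group in the pattern means `split` returns the separators' captures alongside the pieces.

['xz', '2ak', '9xfi', 'w52f', '9xfi', '35pt', 'k4i7']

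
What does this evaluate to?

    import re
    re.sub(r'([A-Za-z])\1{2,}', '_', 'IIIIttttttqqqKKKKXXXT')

`\1` has to match the exact text group 1 already captured.
Each match is replaced by '_'.

'_____T'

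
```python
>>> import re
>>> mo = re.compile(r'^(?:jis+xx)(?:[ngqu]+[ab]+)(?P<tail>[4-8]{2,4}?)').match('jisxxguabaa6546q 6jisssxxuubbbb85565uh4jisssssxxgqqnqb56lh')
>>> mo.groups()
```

('65',)

The match spans [0:13] → 'jisxxguabaa65'.
Captured: group 1 = '65'.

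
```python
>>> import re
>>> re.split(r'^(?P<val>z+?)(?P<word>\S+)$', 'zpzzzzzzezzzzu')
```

Pattern: anchored at the start of the string; then one or more of a literal 'z' (lazy) (captured as 'val'); then one or more of a non-whitespace character (captured as 'word'); then anchored at the end.
Matches to split on: at [0:14] → 'zpzzzzzzezzzzu'.
With a capturing group present, the delimiter's captured portion is kept in the result list.

['', 'z', 'pzzzzzzezzzzu', '']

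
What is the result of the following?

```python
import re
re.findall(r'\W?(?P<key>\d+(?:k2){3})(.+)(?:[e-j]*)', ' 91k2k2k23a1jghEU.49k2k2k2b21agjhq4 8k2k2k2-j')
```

[('91k2k2k2', '3a1jghEU.49k2k2k2b21agjhq4 8k2k2k2-j')]

The pattern matches optionally a non-word character; then one or more of a digit, then the literal 'k2' repeated 3 times (captured as 'key'); then one or more of any character (captured); then zero or more of a character in [e-j] (non-capturing group).
`findall` packs the 2 group values into a tuple for every match.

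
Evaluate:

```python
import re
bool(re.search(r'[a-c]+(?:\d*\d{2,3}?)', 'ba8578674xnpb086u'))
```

True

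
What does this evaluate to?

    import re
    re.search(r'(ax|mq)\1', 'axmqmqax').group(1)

'mq'

`\1` has to match the exact text group 1 already captured.
Unlike `match`, `search` isn't anchored — it looks for the pattern anywhere in the string.
The match spans [2:6] → 'mqmq'.
Captured: group 1 = 'mq'.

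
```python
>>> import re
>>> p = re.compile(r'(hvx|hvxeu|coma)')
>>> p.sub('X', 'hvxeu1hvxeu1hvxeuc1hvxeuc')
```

'Xeu1Xeu1Xeuc1Xeuc'

Branches in `(...|...)` are attempted left-to-right; the first branch that allows the whole pattern to succeed is taken.
Each match is replaced by 'X'.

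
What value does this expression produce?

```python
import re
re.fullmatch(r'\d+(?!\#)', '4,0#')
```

None

For `fullmatch`, every character of the input must be accounted for by the pattern.
Here the pattern can't cover the whole string, so the call returns None.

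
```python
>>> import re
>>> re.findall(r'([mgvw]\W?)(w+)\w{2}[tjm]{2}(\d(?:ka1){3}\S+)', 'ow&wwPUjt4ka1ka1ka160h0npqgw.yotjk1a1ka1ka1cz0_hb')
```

[('w&', 'ww', '4ka1ka1ka160h0npqgw.yotjk1a1ka1ka1cz0_hb')]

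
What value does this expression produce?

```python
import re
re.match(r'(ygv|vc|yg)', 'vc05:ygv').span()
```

`match` is anchored at position 0; if the pattern doesn't fit there, it returns None.
The match spans [0:2] → 'vc'.

(0, 2)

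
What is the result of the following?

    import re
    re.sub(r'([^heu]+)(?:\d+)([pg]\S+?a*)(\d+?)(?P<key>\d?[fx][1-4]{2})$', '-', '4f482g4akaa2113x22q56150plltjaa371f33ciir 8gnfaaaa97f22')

'-'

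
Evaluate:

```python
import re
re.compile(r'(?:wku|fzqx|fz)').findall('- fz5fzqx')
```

['fz', 'fzqx']

Branches in `(...|...)` are attempted left-to-right; the first branch that allows the whole pattern to succeed is taken.
Matches: at [2:4] → 'fz'; at [5:9] → 'fzqx'.
`findall` yields the raw match text (2 of them) because the pattern has no groups.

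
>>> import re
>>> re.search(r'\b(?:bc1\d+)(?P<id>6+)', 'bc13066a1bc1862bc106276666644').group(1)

'6'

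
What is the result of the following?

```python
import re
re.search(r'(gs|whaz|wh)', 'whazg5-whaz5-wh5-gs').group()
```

Alternation tries branches left to right and keeps the first one that lets the overall match succeed at that position.
Unlike `match`, `search` isn't anchored — it looks for the pattern anywhere in the string.
The match spans [0:4] → 'whaz'.
Captured: group 1 = 'whaz'.

'whaz'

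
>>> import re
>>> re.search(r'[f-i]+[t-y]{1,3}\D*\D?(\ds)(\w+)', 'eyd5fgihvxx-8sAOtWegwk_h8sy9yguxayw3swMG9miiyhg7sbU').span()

(4, 51)

The pattern matches one or more of a character in [f-i]; then 1 to 3 of a character in [t-y], then zero or more of a non-digit, then optionally a non-digit; then a digit, then a literal 's' (captured); then one or more of a word character (captured).
Unlike `match`, `search` isn't anchored — it looks for the pattern anywhere in the string.
The match spans [4:51] → 'fgihvxx-8sAOtWegwk_h8sy9yguxayw3swMG9miiyhg7sbU'.
Captured: group 1 = '8s', group 2 = 'AOtWegwk_h8sy9yguxayw3swMG9miiyhg7sbU'.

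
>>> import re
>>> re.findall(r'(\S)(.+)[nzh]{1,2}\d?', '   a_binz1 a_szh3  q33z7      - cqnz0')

[('a', '_binz1 a_szh3  q33z7      - cqn')]

Pattern: a non-whitespace character (captured); then one or more of any character (captured); then 1 to 2 of one of [nzh], then optionally a digit.
Scanning left to right: at [3:37] match 'a_binz1 a_szh3  q33z7      - cqnz0', groups = ('a', '_binz1 a_szh3  q33z7      - cqn').
With 2 capturing groups, `findall` returns a 2-tuple per match.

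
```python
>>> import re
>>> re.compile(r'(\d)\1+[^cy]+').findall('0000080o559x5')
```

['0']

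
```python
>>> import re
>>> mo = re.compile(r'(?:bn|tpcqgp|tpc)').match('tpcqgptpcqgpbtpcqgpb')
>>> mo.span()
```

(0, 6)

`re.match` only tries the pattern at the start of the string.
The match spans [0:6] → 'tpcqgp'.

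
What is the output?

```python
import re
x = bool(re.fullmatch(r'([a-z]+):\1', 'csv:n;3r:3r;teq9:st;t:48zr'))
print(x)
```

The backreference `\1` re-matches whatever the first group consumed, character for character.
For `fullmatch`, every character of the input must be accounted for by the pattern.
Here there's no way to consume every character, so the call returns None, and `bool(None)` is False.

False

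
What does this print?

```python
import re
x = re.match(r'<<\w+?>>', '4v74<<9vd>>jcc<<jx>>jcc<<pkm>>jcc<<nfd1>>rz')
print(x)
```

`match` is anchored at position 0; if the pattern doesn't fit there, it returns None.
Here the string doesn't start with a match, so the call returns None.

None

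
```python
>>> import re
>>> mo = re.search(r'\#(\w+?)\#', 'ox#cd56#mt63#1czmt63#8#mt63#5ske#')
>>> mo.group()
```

'#cd56#'

The match spans [2:8] → '#cd56#'.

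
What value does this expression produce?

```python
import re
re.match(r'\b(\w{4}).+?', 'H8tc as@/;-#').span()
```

(0, 5)

Pattern: a word boundary (`\b`, zero-width); then exactly 4 of a word character (captured); then one or more of any character (lazy).
With the lazy modifier that quantifier settles for the fewest repetitions that let the rest of the pattern succeed (the atoms after it are unaffected and can still be greedy).
`re.match` won't scan ahead — the pattern has to work from the very first character.
The match spans [0:5] → 'H8tc '.
Captured: group 1 = 'H8tc'.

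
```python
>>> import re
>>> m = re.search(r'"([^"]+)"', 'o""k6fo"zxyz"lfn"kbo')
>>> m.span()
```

The match spans [2:8] → '"k6fo"'.

(2, 8)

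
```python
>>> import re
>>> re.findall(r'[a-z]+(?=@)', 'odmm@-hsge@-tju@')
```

Lookahead/lookbehind check context without consuming it, so the matched span excludes the asserted characters.
Matches: at [0:4] → 'odmm'; at [6:10] → 'hsge'; at [12:15] → 'tju'.
No capturing groups, so `findall` returns the 3 full match strings.

['odmm', 'hsge', 'tju']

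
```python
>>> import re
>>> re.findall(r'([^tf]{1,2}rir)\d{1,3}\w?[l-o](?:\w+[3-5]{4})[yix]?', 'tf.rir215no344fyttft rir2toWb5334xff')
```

[' rir']

This matches 1 to 2 of any character except [tf], then the literal 'rir' (captured); then 1 to 3 of a digit, then optionally a word character, then a character in [l-o]; then one or more of a word character, then exactly 4 of a character in [3-5] (non-capturing group); then optionally one of [yix].
Scanning left to right: at [20:34] match ' rir2toWb5334x', group 1 = ' rir'.
Because there's exactly one group, `findall` drops the full match and keeps group 1 from the one hit.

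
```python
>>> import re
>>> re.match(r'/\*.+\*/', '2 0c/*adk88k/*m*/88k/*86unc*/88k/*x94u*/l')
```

With `match`, the pattern is implicitly anchored at the beginning.
Here position 0 doesn't satisfy it, so the call returns None.

None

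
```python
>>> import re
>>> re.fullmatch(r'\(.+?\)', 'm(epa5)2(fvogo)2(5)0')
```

For `fullmatch`, every character of the input must be accounted for by the pattern.
Here the pattern can't cover the whole string, so the call returns None.

None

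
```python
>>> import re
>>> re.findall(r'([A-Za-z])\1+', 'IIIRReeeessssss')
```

['I', 'R', 'e', 's']

`\1` has to match the exact text group 1 already captured.
Walking the string: at [0:3] match 'III', group 1 = 'I'; at [3:5] match 'RR', group 1 = 'R'; at [5:9] match 'eeee', group 1 = 'e'; at [9:15] match 'ssssss', group 1 = 's'.
`findall` collects group 1 from each match (4 total).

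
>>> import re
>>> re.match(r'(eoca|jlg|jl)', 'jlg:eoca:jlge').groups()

('jlg',)

The match spans [0:3] → 'jlg'.
Captured: group 1 = 'jlg'.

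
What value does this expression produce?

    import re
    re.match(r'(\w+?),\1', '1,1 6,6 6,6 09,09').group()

`\1` has to match the exact text group 1 already captured.
`re.match` only tries the pattern at the start of the string.
The match spans [0:3] → '1,1'.
Captured: group 1 = '1'.

'1,1'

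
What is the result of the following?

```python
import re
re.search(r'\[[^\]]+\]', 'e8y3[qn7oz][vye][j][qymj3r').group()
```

'[qn7oz]'

`re.search` scans for the first position where the pattern succeeds.
The match spans [4:11] → '[qn7oz]'.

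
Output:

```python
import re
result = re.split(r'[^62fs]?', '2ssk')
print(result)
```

['', '2', 's', 's', '', '']

Pattern: optionally any character except [62fs].
The string is cut at each match, leaving 6 pieces.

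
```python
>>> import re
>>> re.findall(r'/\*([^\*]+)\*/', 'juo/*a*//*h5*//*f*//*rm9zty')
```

Because there's exactly one group, `findall` drops the full match and keeps group 1 from each hit.

['a', 'h5', 'f']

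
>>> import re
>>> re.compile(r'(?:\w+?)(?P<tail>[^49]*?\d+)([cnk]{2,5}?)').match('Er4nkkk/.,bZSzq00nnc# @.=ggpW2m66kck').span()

`re.match` only tries the pattern at the start of the string.
The match spans [0:5] → 'Er4nk'.

(0, 5)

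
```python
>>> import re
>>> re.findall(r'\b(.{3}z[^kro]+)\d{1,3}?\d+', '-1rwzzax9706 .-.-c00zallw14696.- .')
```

Pattern: a word boundary (`\b`, zero-width); then exactly 3 of any character, then the literal 'z', then one or more of any character except [kro] (captured); then 1 to 3 of a digit (lazy), then one or more of a digit.
Matches: at [1:30] match '1rwzzax9706 .-.-c00zallw14696', group 1 = '1rwzzax9706 .-.-c00zallw146'.
`findall` collects group 1 from the one match (1 total).

['1rwzzax9706 .-.-c00zallw146']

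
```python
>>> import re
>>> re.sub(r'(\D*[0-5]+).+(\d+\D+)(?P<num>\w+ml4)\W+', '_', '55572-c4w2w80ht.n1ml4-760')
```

'_760'

The pattern matches zero or more of a non-digit, then one or more of a character in [0-5] (captured); then one or more of any character; then one or more of a digit, then one or more of a non-digit (captured); then one or more of a word character, then the literal 'ml4' (captured as 'num'); then one or more of a non-word character.
Matches: at [0:22] → '55572-c4w2w80ht.n1ml4-'.
Each match is replaced by '_'.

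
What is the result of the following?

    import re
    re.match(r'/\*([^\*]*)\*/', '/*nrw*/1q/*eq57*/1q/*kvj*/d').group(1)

The match spans [0:7] → '/*nrw*/'.
Captured: group 1 = 'nrw'.

'nrw'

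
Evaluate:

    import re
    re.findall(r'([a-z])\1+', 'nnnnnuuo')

['n', 'u']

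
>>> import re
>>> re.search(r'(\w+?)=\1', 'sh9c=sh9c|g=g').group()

`\1` is not a pattern — it's the concrete string captured by group 1, re-applied verbatim.
Unlike `match`, `search` isn't anchored — it looks for the pattern anywhere in the string.
The match spans [0:9] → 'sh9c=sh9c'.
Captured: group 1 = 'sh9c'.

'sh9c=sh9c'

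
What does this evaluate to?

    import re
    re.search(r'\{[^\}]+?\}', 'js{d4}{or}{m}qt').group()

'{d4}'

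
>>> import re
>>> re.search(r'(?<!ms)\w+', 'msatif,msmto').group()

Because the assertion is negative and zero-width, positions next to the forbidden text are skipped.
The match spans [0:6] → 'msatif'.

'msatif'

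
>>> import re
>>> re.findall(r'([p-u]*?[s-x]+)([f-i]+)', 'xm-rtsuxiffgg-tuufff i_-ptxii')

Pattern: zero or more of a character in [p-u] (lazy), then one or more of a character in [s-x] (captured); then one or more of a character in [f-i] (captured).
`findall` packs the 2 group values into a tuple for every match.

[('rtsux', 'iffgg'), ('tuu', 'fff'), ('ptx', 'ii')]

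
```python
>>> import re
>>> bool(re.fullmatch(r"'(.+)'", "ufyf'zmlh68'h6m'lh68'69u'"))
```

False

`re.fullmatch` requires the pattern to consume the entire string.
Here the pattern can't cover the whole string, so the call returns None, and `bool(None)` is False.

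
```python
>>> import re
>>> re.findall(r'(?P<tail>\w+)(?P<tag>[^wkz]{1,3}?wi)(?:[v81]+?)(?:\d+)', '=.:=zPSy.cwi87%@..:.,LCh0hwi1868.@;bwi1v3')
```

[('zPSy', '.cwi'), ('LCh0', 'hwi')]

2 groups means each result is a tuple of 2 captured strings — 2 here.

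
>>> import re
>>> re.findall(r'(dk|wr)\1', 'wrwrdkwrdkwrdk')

['wr']

A backreference is literal: `\1` must see the identical characters the first group matched.
Because there's exactly one group, `findall` drops the full match and keeps group 1 from the one hit.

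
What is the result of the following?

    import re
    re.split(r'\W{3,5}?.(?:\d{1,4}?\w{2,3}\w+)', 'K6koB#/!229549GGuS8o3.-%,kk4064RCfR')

['K6koB', '.-%,kk4064RCfR']

Pattern: 3 to 5 of a non-word character (lazy), then any character; then 1 to 4 of a digit (lazy), then 2 to 3 of a word character, then one or more of a word character (non-capturing group).
Matches to split on: at [5:21] → '#/!229549GGuS8o3'.
Splitting on the pattern gives 2 pieces.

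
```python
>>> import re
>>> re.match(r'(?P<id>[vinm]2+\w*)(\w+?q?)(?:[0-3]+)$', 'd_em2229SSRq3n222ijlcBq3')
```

None

`match` is anchored at position 0; if the pattern doesn't fit there, it returns None.
Here the pattern fails at index 0, so the call returns None.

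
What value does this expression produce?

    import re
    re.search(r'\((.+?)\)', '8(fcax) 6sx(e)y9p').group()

'(fcax)'

With the lazy modifier that quantifier settles for the fewest repetitions that let the rest of the pattern succeed (the atoms after it are unaffected and can still be greedy).
The match spans [1:7] → '(fcax)'.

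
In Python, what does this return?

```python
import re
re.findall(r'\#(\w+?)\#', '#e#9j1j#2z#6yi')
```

Walking the string: at [0:3] match '#e#', group 1 = 'e'; at [7:11] match '#2z#', group 1 = '2z'.
Because there's exactly one group, `findall` drops the full match and keeps group 1 from each hit.

['e', '2z']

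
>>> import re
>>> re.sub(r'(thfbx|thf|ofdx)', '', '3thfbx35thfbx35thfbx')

'33535'

Alternation isn't longest-match — the leftmost alternative that fits at this position is chosen.
Matches: at [1:6] → 'thfbx'; at [8:13] → 'thfbx'; at [15:20] → 'thfbx'.
Each match is replaced by ''.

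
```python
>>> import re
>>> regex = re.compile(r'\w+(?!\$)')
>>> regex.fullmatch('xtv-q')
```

The negative lookahead/lookbehind blocks any match where the forbidden context is present.
For `fullmatch`, every character of the input must be accounted for by the pattern.
Here the pattern can't cover the whole string, so the call returns None.

None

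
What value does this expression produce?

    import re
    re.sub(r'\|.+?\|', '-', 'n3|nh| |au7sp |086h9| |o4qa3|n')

'n3- -086h9-o4qa3|n'

A non-greedy quantifier consumes as few characters as it can — just enough that the remainder of the pattern still matches from where it stops; whatever follows it matches normally.
Matches: at [2:6] → '|nh|'; at [7:15] → '|au7sp |'; at [20:23] → '| |'.
Every occurrence is swapped for '-'.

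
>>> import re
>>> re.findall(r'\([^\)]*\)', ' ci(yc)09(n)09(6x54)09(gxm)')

['(yc)', '(n)', '(6x54)', '(gxm)']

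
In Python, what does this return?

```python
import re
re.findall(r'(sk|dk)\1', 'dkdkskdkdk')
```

After group 1 captures some text, `\1` only succeeds where that same text appears again.
One capturing group, so `findall` returns just the captured substring from each match — 2 in all.

['dk', 'dk']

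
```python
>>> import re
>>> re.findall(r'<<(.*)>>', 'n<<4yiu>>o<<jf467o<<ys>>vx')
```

Walking the string: at [1:24] match '<<4yiu>>o<<jf467o<<ys>>', group 1 = '4yiu>>o<<jf467o<<ys'.
`findall` collects group 1 from the one match (1 total).

['4yiu>>o<<jf467o<<ys']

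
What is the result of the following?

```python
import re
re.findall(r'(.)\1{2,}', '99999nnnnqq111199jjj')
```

['9', 'n', '1', 'j']

`\1` is not a pattern — it's the concrete string captured by group 1, re-applied verbatim.
Scanning left to right: at [0:5] match '99999', group 1 = '9'; at [5:9] match 'nnnn', group 1 = 'n'; at [11:15] match '1111', group 1 = '1'; at [17:20] match 'jjj', group 1 = 'j'.
One capturing group, so `findall` returns just the captured substring from each match — 4 in all.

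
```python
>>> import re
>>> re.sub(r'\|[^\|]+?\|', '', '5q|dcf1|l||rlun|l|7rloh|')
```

'5ql|l'

`sub` substitutes '' at each match site.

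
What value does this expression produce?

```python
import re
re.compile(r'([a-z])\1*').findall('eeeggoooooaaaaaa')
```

['e', 'g', 'o', 'a']

`\1` is not a pattern — it's the concrete string captured by group 1, re-applied verbatim.
Because there's exactly one group, `findall` drops the full match and keeps group 1 from each hit.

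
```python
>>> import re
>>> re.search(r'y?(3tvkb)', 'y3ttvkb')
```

None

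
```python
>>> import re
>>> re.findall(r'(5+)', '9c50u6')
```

['5']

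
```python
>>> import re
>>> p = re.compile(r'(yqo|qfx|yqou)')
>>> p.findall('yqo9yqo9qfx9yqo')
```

['yqo', 'yqo', 'qfx', 'yqo']

One capturing group, so `findall` returns just the captured substring from each match — 4 in all.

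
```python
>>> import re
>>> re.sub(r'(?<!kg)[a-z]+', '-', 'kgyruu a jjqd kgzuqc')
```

The negative lookahead/lookbehind blocks any match where the forbidden context is present.
Matches: at [0:6] → 'kgyruu'; at [7:8] → 'a'; at [9:13] → 'jjqd'; at [14:20] → 'kgzuqc'.
Every occurrence is swapped for '-'.

'- - - -'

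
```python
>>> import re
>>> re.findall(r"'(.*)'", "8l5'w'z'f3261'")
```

["w'z'f3261"]

Walking the string: at [3:14] match "'w'z'f3261'", group 1 = "w'z'f3261".
With a single group, `findall` returns only what that group captured — 1 item.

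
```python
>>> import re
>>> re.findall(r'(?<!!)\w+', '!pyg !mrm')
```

Because the assertion is negative and zero-width, positions next to the forbidden text are skipped.
Walking the string: at [2:4] → 'yg'; at [7:9] → 'rm'.
`findall` yields the raw match text (2 of them) because the pattern has no groups.

['yg', 'rm']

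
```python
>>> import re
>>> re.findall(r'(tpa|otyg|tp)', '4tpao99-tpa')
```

['tpa', 'tpa']

Alternation isn't longest-match — the leftmost alternative that fits at this position is chosen.
Because there's exactly one group, `findall` drops the full match and keeps group 1 from each hit.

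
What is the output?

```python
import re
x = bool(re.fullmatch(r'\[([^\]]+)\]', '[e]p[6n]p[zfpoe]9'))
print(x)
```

False

`fullmatch` succeeds only if the pattern covers the string from start to end.
Here the string isn't matched end-to-end, so the call returns None, and `bool(None)` is False.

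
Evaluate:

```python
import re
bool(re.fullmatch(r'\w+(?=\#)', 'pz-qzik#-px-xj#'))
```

`fullmatch` succeeds only if the pattern covers the string from start to end.
Here there's no way to consume every character, so the call returns None, and `bool(None)` is False.

False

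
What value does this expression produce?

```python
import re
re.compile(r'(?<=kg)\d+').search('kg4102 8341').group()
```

'4102'

The positive lookaround only admits positions where the adjacent text matches; those characters stay outside the span.
The match spans [2:6] → '4102'.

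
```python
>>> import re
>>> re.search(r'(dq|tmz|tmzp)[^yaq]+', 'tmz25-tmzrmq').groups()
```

('tmz',)

`re.search` tries every starting position until one works.
The match spans [0:11] → 'tmz25-tmzrm'.
Captured: group 1 = 'tmz'.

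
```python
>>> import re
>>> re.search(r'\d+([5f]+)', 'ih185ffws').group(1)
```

'ff'

This matches one or more of a digit; then one or more of one of [5f] (captured).
`search` walks the string left to right and returns the first match it finds.
The match spans [2:7] → '185ff'.
Captured: group 1 = 'ff'.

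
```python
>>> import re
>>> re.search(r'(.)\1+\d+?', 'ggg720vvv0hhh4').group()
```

'ggg7'

The backreference `\1` re-matches whatever the first group consumed, character for character.
The match spans [0:4] → 'ggg7'.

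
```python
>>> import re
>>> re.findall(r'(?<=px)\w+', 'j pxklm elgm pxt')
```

Because the assertion is zero-width, the text it checks is not consumed and won't appear in the result.
Scanning left to right: at [4:7] → 'klm'; at [15:16] → 't'.
Since nothing is captured, `findall` lists the 2 matched substrings directly.

['klm', 't']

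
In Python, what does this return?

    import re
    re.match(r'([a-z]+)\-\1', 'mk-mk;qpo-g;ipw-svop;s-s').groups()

The match spans [0:5] → 'mk-mk'.
Captured: group 1 = 'mk'.

('mk',)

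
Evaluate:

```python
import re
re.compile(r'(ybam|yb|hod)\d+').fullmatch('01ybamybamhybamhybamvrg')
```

`fullmatch` succeeds only if the pattern covers the string from start to end.
Here there's no way to consume every character, so the call returns None.

None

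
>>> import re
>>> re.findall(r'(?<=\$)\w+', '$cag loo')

The `(?=…)`/`(?<=…)` assertion just peeks at neighbouring text; it doesn't advance the match position.
Scanning left to right: at [1:4] → 'cag'.
`findall` yields the raw match text (1 of them) because the pattern has no groups.

['cag']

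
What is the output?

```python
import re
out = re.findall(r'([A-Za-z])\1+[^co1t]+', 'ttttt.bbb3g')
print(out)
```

After group 1 captures some text, `\1` only succeeds where that same text appears again.
`findall` collects group 1 from the one match (1 total).

['t']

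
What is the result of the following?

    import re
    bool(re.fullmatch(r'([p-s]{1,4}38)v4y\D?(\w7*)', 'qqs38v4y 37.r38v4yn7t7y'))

False

This matches 1 to 4 of a character in [p-s], then the literal '38' (captured); then the literal 'v4y', then optionally a non-digit; then a word character, then zero or more of the literal '7' (captured).
For `fullmatch`, every character of the input must be accounted for by the pattern.
Here there's no way to consume every character, so the call returns None, and `bool(None)` is False.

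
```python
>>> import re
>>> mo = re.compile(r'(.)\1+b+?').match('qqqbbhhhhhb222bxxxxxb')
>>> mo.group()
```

'qqqb'

`\1` is not a pattern — it's the concrete string captured by group 1, re-applied verbatim.
`match` is anchored at position 0; if the pattern doesn't fit there, it returns None.
The match spans [0:4] → 'qqqb'.
Captured: group 1 = 'q'.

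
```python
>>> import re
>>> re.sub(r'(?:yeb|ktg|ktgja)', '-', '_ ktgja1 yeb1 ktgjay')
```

The regex engine tests alternatives in the order written; an earlier branch that matches wins even if a later one would match more.
Each match is replaced by '-'.

'_ -ja1 -1 -jay'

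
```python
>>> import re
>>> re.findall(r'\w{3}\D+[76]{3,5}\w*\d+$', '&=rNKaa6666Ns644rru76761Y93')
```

['rNKaa6666Ns644rru76761Y93']

This matches exactly 3 of a word character, then one or more of a non-digit; then 3 to 5 of one of [76]; then zero or more of a word character, then one or more of a digit; then anchored at the end.
Walking the string: at [2:27] → 'rNKaa6666Ns644rru76761Y93'.
No capturing groups, so `findall` returns the 1 full match string.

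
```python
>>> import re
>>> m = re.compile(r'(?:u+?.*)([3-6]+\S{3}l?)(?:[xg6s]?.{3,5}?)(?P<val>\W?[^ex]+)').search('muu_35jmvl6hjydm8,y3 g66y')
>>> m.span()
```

(1, 25)

Pattern: one or more of the literal 'u' (lazy), then zero or more of any character (non-capturing group); then one or more of a character in [3-6], then exactly 3 of a non-whitespace character, then optionally the literal 'l' (captured); then optionally one of [xg6s], then 3 to 5 of any character (lazy) (non-capturing group); then optionally a non-word character, then one or more of any character except [ex] (captured as 'val').
The match spans [1:25] → 'uu_35jmvl6hjydm8,y3 g66y'.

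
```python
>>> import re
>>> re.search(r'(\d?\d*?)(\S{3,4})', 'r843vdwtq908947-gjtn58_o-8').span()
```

(0, 4)

The pattern matches optionally a digit, then zero or more of a digit (lazy) (captured); then 3 to 4 of a non-whitespace character (captured).
`re.search` scans for the first position where the pattern succeeds.
The match spans [0:4] → 'r843'.
Captured: group 1 = '', group 2 = 'r843'.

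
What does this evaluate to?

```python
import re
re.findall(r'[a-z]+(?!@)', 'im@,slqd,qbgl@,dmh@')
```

['i', 'slqd', 'qbg', 'dm']

Because the assertion is negative and zero-width, positions next to the forbidden text are skipped.
No capturing groups, so `findall` returns the 4 full match strings.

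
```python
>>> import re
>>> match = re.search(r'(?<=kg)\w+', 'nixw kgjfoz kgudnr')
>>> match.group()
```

'jfoz'

Because the assertion is zero-width, the text it checks is not consumed and won't appear in the result.
The match spans [7:11] → 'jfoz'.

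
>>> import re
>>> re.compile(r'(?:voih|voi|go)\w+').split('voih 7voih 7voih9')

['', ' 7', ' 7', '']

Matches to split on: at [0:4] → 'voih'; at [6:10] → 'voih'; at [12:17] → 'voih9'.
`split` removes every match and returns the 4 fragments in between.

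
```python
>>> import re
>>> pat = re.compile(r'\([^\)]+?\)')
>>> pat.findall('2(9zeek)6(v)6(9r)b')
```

Matches: at [1:8] → '(9zeek)'; at [9:12] → '(v)'; at [13:17] → '(9r)'.
With no groups in the pattern, `findall` gives back each whole match — 3 here.

['(9zeek)', '(v)', '(9r)']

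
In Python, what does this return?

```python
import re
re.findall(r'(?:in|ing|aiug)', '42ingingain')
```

['in', 'in', 'in']

Branches in `(...|...)` are attempted left-to-right; the first branch that allows the whole pattern to succeed is taken.
`findall` yields the raw match text (3 of them) because the pattern has no groups.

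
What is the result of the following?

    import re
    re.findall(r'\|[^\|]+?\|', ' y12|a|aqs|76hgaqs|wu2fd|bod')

['|a|', '|76hgaqs|']

Walking the string: at [4:7] → '|a|'; at [10:19] → '|76hgaqs|'.
With no groups in the pattern, `findall` gives back each whole match — 2 here.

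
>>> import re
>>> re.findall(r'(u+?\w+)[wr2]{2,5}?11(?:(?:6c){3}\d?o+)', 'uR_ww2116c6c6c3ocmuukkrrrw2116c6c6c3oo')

The pattern matches one or more of a literal 'u' (lazy), then one or more of a word character (captured); then 2 to 5 of one of [wr2] (lazy), then the literal '11'; then the literal '6c' repeated 3 times, then optionally a digit, then one or more of the literal 'o' (non-capturing group).
Scanning left to right: at [0:38] match 'uR_ww2116c6c6c3ocmuukkrrrw2116c6c6c3oo', group 1 = 'uR_ww2116c6c6c3ocmuukkrrr'.
`findall` collects group 1 from the one match (1 total).

['uR_ww2116c6c6c3ocmuukkrrr']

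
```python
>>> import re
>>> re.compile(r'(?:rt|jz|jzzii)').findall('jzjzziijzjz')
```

['jz', 'jz', 'jz', 'jz']

`|` is ordered: at each position the engine commits to the first alternative that works.
Scanning left to right: at [0:2] → 'jz'; at [2:4] → 'jz'; at [7:9] → 'jz'; at [9:11] → 'jz'.
No capturing groups, so `findall` returns the 4 full match strings.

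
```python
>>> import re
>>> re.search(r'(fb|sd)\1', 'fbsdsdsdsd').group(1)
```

'sd'

`\1` has to match the exact text group 1 already captured.
`re.search` scans for the first position where the pattern succeeds.
The match spans [2:6] → 'sdsd'.
Captured: group 1 = 'sd'.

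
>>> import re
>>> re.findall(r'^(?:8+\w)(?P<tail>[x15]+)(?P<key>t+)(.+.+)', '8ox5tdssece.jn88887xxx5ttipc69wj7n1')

This matches anchored at the start of the string; then one or more of the literal '8', then a word character (non-capturing group); then one or more of one of [x15] (captured as 'tail'); then one or more of a literal 't' (captured as 'key'); then one or more of any character, then one or more of any character (captured).
`findall` packs the 3 group values into a tuple for every match.

[('x5', 't', 'dssece.jn88887xxx5ttipc69wj7n1')]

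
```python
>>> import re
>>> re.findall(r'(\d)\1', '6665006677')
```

['6', '0', '6', '7']

The backreference `\1` re-matches whatever the first group consumed, character for character.
Walking the string: at [0:2] match '66', group 1 = '6'; at [4:6] match '00', group 1 = '0'; at [6:8] match '66', group 1 = '6'; at [8:10] match '77', group 1 = '7'.
`findall` collects group 1 from each match (4 total).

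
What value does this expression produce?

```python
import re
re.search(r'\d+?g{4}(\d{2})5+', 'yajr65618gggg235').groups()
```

('23',)

The pattern matches one or more of a digit (lazy), then exactly 4 of the literal 'g'; then exactly 2 of a digit (captured); then one or more of a literal '5'.
Unlike `match`, `search` isn't anchored — it looks for the pattern anywhere in the string.
The match spans [4:16] → '65618gggg235'.
Captured: group 1 = '23'.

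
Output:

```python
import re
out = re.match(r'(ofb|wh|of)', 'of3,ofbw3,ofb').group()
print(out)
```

`re.match` only tries the pattern at the start of the string.
The match spans [0:2] → 'of'.

of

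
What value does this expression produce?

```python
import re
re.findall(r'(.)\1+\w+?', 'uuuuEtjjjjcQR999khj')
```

`\1` is not a pattern — it's the concrete string captured by group 1, re-applied verbatim.
Matches: at [0:5] match 'uuuuE', group 1 = 'u'; at [6:11] match 'jjjjc', group 1 = 'j'; at [13:17] match '999k', group 1 = '9'.
Because there's exactly one group, `findall` drops the full match and keeps group 1 from each hit.

['u', 'j', '9']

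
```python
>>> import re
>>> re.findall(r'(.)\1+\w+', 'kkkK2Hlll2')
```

['k']

The backreference `\1` re-matches whatever the first group consumed, character for character.
Scanning left to right: at [0:10] match 'kkkK2Hlll2', group 1 = 'k'.
One capturing group, so `findall` returns just the captured substring from the one match — 1 in all.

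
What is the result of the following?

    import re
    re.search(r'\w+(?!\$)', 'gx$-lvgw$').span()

(0, 1)

A negative assertion filters positions out without eating any characters.
The match spans [0:1] → 'g'.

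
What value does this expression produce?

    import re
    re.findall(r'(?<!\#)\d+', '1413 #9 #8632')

['1413', '632']

The negative lookahead/lookbehind blocks any match where the forbidden context is present.
`findall` yields the raw match text (2 of them) because the pattern has no groups.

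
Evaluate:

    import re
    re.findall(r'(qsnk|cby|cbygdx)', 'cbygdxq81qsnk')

['cby', 'qsnk']

Alternation tries branches left to right and keeps the first one that lets the overall match succeed at that position.
Matches: at [0:3] match 'cby', group 1 = 'cby'; at [9:13] match 'qsnk', group 1 = 'qsnk'.
One capturing group, so `findall` returns just the captured substring from each match — 2 in all.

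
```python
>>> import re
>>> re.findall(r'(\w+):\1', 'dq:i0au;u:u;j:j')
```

['u', 'j']

`\1` is not a pattern — it's the concrete string captured by group 1, re-applied verbatim.
Walking the string: at [8:11] match 'u:u', group 1 = 'u'; at [12:15] match 'j:j', group 1 = 'j'.
With a single group, `findall` returns only what that group captured — 2 items.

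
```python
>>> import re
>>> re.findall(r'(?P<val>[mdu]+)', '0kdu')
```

['du']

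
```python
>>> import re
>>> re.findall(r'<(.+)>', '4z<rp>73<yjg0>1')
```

['rp>73<yjg0']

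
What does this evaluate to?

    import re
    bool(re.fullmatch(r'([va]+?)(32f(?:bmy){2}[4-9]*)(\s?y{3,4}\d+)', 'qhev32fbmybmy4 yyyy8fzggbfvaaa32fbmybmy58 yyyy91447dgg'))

The pattern matches one or more of one of [va] (lazy) (captured); then the literal '32f', then the literal 'bmy' repeated 2 times, then zero or more of a character in [4-9] (captured); then optionally whitespace, then 3 to 4 of the literal 'y', then one or more of a digit (captured).
For `fullmatch`, every character of the input must be accounted for by the pattern.
Here the string isn't matched end-to-end, so the call returns None, and `bool(None)` is False.

False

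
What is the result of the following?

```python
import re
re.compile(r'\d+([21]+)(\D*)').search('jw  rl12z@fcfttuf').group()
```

'12z@fcfttuf'

The pattern matches one or more of a digit; then one or more of one of [21] (captured); then zero or more of a non-digit (captured).
Unlike `match`, `search` isn't anchored — it looks for the pattern anywhere in the string.
The match spans [6:17] → '12z@fcfttuf'.
Captured: group 1 = '2', group 2 = 'z@fcfttuf'.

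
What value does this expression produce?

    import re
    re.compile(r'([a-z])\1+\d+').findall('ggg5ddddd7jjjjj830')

['g', 'd', 'j']

After group 1 captures some text, `\1` only succeeds where that same text appears again.
Matches: at [0:4] match 'ggg5', group 1 = 'g'; at [4:10] match 'ddddd7', group 1 = 'd'; at [10:18] match 'jjjjj830', group 1 = 'j'.
Because there's exactly one group, `findall` drops the full match and keeps group 1 from each hit.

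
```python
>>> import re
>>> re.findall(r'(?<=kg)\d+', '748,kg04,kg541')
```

['04', '541']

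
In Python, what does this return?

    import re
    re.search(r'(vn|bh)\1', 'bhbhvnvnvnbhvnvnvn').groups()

A backreference is literal: `\1` must see the identical characters the first group matched.
`search` walks the string left to right and returns the first match it finds.
The match spans [0:4] → 'bhbh'.
Captured: group 1 = 'bh'.

('bh',)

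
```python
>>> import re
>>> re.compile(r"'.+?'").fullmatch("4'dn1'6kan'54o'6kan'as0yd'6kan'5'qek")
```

`fullmatch` succeeds only if the pattern covers the string from start to end.
Here the string isn't matched end-to-end, so the call returns None.

None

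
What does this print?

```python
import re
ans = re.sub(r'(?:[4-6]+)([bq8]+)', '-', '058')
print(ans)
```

0-

Each match is replaced by '-'.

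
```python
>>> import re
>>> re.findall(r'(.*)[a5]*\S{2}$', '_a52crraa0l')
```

['_a52crraa']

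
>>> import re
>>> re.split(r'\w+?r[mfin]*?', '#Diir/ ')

Pattern: one or more of a word character (lazy); then a literal 'r', then zero or more of one of [mfin] (lazy).
Matches to split on: at [1:5] → 'Diir'.
The string is cut at each match, leaving 2 pieces.

['#', '/ ']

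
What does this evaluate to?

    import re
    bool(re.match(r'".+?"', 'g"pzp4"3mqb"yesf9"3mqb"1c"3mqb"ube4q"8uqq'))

False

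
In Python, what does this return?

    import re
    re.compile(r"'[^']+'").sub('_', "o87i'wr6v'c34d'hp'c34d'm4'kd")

Every occurrence is swapped for '_'.

'o87i_c34d_c34d_kd'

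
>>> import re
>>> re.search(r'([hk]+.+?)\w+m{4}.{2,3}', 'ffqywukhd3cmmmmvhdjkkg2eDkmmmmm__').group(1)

The match spans [6:33] → 'khd3cmmmmvhdjkkg2eDkmmmmm__'.
Captured: group 1 = 'khd'.

'khd'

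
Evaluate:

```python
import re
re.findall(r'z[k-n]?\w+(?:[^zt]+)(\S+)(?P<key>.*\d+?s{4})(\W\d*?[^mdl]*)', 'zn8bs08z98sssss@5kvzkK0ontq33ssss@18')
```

Pattern: the literal 'z', then optionally a character in [k-n]; then one or more of a word character; then one or more of any character except [zt] (non-capturing group); then one or more of a non-whitespace character (captured); then zero or more of any character, then one or more of a digit (lazy), then exactly 4 of the literal 's' (captured as 'key'); then a non-word character, then zero or more of a digit (lazy), then zero or more of any character except [mdl] (captured).
Scanning left to right: at [0:36] match 'zn8bs08z98sssss@5kvzkK0ontq33ssss@18', groups = ('zkK0ontq3', '3ssss', '@18').
Multiple groups make `findall` return tuples — one 3-tuple for the one match.

[('zkK0ontq3', '3ssss', '@18')]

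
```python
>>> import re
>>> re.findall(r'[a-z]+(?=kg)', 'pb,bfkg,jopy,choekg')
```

['bf', 'choe']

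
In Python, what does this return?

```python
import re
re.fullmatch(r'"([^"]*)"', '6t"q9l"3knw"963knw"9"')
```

`re.fullmatch` is like wrapping the pattern in `^…$` (in single-line mode).
Here there's no way to consume every character, so the call returns None.

None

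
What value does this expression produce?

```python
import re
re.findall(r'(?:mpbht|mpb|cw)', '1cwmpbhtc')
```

['cw', 'mpbht']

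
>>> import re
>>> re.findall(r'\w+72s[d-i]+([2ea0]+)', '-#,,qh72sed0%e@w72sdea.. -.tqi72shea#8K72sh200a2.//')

The pattern matches one or more of a word character, then the literal '72s', then one or more of a character in [d-i]; then one or more of one of [2ea0] (captured).
Because there's exactly one group, `findall` drops the full match and keeps group 1 from each hit.

['0', 'a', 'a', '200a2']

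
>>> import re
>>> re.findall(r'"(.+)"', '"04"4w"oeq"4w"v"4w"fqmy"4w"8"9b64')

['04"4w"oeq"4w"v"4w"fqmy"4w"8']

Walking the string: at [0:29] match '"04"4w"oeq"4w"v"4w"fqmy"4w"8"', group 1 = '04"4w"oeq"4w"v"4w"fqmy"4w"8'.
One capturing group, so `findall` returns just the captured substring from the one match — 1 in all.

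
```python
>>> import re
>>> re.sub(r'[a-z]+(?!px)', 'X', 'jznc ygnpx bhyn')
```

The negative lookaround is zero-width — it rules out positions where the adjacent text would match, without consuming anything.
Matches: at [0:4] → 'jznc'; at [5:10] → 'ygnpx'; at [11:15] → 'bhyn'.
`sub` substitutes 'X' at each match site.

'X X X'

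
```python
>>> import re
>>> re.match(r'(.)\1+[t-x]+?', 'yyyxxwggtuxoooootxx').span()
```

(0, 4)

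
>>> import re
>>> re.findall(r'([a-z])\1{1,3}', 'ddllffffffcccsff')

The backreference `\1` re-matches whatever the first group consumed, character for character.
Matches: at [0:2] match 'dd', group 1 = 'd'; at [2:4] match 'll', group 1 = 'l'; at [4:8] match 'ffff', group 1 = 'f'; at [8:10] match 'ff', group 1 = 'f'; at [10:13] match 'ccc', group 1 = 'c'; ….
`findall` collects group 1 from each match (6 total).

['d', 'l', 'f', 'f', 'c', 'f']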